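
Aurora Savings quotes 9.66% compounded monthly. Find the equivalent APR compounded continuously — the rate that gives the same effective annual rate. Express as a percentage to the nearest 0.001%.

9.621%

EAR = (1 + 0.0966/12)^12 − 1 = 0.100994.
Equivalent continuous rate: r = ln(1 + 0.100994) = 0.096213 = 9.621%.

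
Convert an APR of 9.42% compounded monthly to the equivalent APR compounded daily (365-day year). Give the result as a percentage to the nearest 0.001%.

9.384%

EAR = (1 + 0.0942/12)^12 − 1 = 0.098375.
Solve (1 + r/365)^365 = 1.098375: r/365 = 1.098375^(1/365) − 1 = 0.000257, so r = 0.093844 = 9.384%.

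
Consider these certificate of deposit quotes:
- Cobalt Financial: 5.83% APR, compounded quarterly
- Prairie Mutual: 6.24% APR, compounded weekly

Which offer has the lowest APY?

Cobalt Financial: (1 + 0.0583/4)^4 − 1 = 5.959%
Prairie Mutual: (1 + 0.0624/52)^52 − 1 = 6.435%
The lowest effective annual rate is Cobalt Financial at 5.959%.

Cobalt Financial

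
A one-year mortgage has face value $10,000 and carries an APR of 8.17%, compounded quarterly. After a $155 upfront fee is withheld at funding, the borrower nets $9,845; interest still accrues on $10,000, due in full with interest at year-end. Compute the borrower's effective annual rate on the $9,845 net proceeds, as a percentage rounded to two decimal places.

10.13%

Amount owed after one year: 10,000 × (1 + 0.0817/4)^4 = 10,000 × 1.084237 = $10,842.37.
Effective rate on net proceeds: 10,842.37 / 9,845 − 1 = 0.101308 = 10.13%.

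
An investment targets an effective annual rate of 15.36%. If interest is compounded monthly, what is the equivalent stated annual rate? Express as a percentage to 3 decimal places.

14.374%

(1 + r/12)^12 − 1 = 0.1536, so 1 + r/12 = 1.1536^(1/12).
r/12 = 0.011978, so r = 0.143742 = 14.374%.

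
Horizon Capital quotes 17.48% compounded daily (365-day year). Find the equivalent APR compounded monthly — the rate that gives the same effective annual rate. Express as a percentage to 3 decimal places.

17.604%

EAR = (1 + 0.1748/365)^365 − 1 = 0.190958.
Solve (1 + r/12)^12 = 1.190958: r/12 = 1.190958^(1/12) − 1 = 0.014670, so r = 0.176037 = 17.604%.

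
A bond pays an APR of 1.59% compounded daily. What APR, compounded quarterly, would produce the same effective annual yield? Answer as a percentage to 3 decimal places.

EAR = (1 + 0.0159/365)^365 − 1 = 0.016027.
Solve (1 + r/4)^4 = 1.016027: r/4 = 1.016027^(1/4) − 1 = 0.003983, so r = 0.015931 = 1.593%.

1.593%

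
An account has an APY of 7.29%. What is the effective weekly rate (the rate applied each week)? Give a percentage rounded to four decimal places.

The per-week rate i satisfies (1 + i)^52 = 1 + 0.0729.
i = 1.0729^(1/52) − 1 = 0.0013541 = 0.1354%.

0.1354%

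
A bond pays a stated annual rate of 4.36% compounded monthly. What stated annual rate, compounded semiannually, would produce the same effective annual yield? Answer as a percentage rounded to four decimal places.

4.3998%

EAR = (1 + 0.0436/12)^12 − 1 = 0.044482.
Solve (1 + r/2)^2 = 1.044482: r/2 = 1.044482^(1/2) − 1 = 0.021999, so r = 0.043998 = 4.3998%.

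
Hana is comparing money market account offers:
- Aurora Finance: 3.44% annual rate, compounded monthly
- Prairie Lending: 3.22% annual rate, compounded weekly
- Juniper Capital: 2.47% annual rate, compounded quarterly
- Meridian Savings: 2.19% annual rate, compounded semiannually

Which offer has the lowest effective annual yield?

Aurora Finance: (1 + 0.0344/12)^12 − 1 = 3.495%
Prairie Lending: (1 + 0.0322/52)^52 − 1 = 3.271%
Juniper Capital: (1 + 0.0247/4)^4 − 1 = 2.493%
Meridian Savings: (1 + 0.0219/2)^2 − 1 = 2.202%
The lowest effective annual rate is Meridian Savings at 2.202%.

Meridian Savings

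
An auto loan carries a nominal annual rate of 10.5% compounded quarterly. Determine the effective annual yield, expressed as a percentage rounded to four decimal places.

EAR = (1 + 0.105/4)^4 − 1.
= (1 + 0.026250)^4 − 1 = 1.109207 − 1 = 10.9207%.

10.9207%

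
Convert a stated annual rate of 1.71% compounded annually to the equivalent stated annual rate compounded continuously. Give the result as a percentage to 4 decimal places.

Compounded annually, EAR = nominal = 0.017100.
Equivalent continuous rate: r = ln(1 + 0.017100) = 0.016955 = 1.6955%.

1.6955%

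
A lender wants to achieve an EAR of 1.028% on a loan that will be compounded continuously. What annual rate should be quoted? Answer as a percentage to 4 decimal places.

Continuous: nominal r satisfies e^r − 1 = 0.01028.
r = ln(1 + 0.01028) = ln(1.01028) = 0.010228 = 1.0228%.

1.0228%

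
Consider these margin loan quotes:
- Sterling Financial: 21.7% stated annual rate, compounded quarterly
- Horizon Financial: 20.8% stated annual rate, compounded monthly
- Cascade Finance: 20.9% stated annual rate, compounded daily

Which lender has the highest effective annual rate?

Sterling Financial

Sterling Financial: (1 + 0.217/4)^4 − 1 = 23.531%
Horizon Financial: (1 + 0.208/12)^12 − 1 = 22.902%
Cascade Finance: (1 + 0.209/365)^365 − 1 = 23.237%
The highest effective annual rate is Sterling Financial at 23.531%.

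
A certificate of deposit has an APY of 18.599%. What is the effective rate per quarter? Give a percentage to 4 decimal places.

The per-quarter rate i satisfies (1 + i)^4 = 1 + 0.18599.
i = 1.18599^(1/4) − 1 = 0.0435668 = 4.3567%.

4.3567%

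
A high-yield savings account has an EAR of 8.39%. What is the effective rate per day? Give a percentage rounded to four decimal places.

The per-day rate i satisfies (1 + i)^365 = 1 + 0.0839.
i = 1.0839^(1/365) − 1 = 0.0002208 = 0.0221%.

0.0221%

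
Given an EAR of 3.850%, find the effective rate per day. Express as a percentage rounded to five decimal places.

The per-day rate i satisfies (1 + i)^365 = 1 + 0.03850.
i = 1.03850^(1/365) − 1 = 0.0001035 = 0.01035%.

0.01035%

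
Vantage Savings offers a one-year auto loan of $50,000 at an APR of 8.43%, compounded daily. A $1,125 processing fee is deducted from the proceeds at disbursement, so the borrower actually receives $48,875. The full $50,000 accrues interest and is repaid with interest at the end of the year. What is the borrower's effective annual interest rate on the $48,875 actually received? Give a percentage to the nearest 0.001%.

11.299%

Amount owed after one year: 50,000 × (1 + 0.0843/365)^365 = 50,000 × 1.087945 = $54,397.23.
Effective rate on net proceeds: 54,397.23 / 48,875 − 1 = 0.112987 = 11.299%.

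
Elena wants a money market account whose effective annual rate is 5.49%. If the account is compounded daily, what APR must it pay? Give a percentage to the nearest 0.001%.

(1 + r/365)^365 − 1 = 0.0549, so 1 + r/365 = 1.0549^(1/365).
r/365 = 0.000146, so r = 0.053450 = 5.345%.

5.345%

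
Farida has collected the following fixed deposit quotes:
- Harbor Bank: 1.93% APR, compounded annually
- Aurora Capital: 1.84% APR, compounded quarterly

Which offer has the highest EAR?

Harbor Bank

Harbor Bank: compounded annually, EAR = 1.930%
Aurora Capital: (1 + 0.0184/4)^4 − 1 = 1.853%
The highest effective annual rate is Harbor Bank at 1.930%.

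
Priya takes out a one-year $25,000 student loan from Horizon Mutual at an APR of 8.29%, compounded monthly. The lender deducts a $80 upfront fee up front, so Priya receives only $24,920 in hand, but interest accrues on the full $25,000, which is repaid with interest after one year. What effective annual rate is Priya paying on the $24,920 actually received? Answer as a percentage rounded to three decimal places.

Amount owed after one year: 25,000 × (1 + 0.0829/12)^12 = 25,000 × 1.086124 = $27,153.09.
Effective rate on net proceeds: 27,153.09 / 24,920 − 1 = 0.089610 = 8.961%.

8.961%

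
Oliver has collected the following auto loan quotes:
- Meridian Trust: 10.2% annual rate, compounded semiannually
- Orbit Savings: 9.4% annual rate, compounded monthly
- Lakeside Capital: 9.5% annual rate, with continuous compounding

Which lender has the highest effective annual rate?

Meridian Trust

Meridian Trust: (1 + 0.102/2)^2 − 1 = 10.460%
Orbit Savings: (1 + 0.094/12)^12 − 1 = 9.816%
Lakeside Capital: e^0.095 − 1 = 9.966%
The highest effective annual rate is Meridian Trust at 10.460%.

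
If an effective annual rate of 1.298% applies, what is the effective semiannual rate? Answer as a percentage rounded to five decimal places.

The per-half-year rate i satisfies (1 + i)^2 = 1 + 0.01298.
i = 1.01298^(1/2) − 1 = 0.0064691 = 0.64691%.

0.64691%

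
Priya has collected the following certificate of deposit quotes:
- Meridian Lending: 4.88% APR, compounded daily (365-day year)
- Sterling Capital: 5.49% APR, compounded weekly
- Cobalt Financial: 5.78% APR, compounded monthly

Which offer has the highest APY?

Cobalt Financial

Meridian Lending: (1 + 0.0488/365)^365 − 1 = 5.001%
Sterling Capital: (1 + 0.0549/52)^52 − 1 = 5.640%
Cobalt Financial: (1 + 0.0578/12)^12 − 1 = 5.936%
The highest effective annual rate is Cobalt Financial at 5.936%.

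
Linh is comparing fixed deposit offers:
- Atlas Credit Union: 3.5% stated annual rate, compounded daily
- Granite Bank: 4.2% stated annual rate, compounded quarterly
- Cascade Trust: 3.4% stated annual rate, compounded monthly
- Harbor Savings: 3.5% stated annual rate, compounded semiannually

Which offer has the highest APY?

Granite Bank

Atlas Credit Union: (1 + 0.035/365)^365 − 1 = 3.562%
Granite Bank: (1 + 0.042/4)^4 − 1 = 4.267%
Cascade Trust: (1 + 0.034/12)^12 − 1 = 3.453%
Harbor Savings: (1 + 0.035/2)^2 − 1 = 3.531%
The highest effective annual rate is Granite Bank at 4.267%.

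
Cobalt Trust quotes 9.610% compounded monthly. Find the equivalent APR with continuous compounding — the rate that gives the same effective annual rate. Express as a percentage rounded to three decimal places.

EAR = (1 + 0.09610/12)^12 − 1 = 0.100448.
Equivalent continuous rate: r = ln(1 + 0.100448) = 0.095717 = 9.572%.

9.572%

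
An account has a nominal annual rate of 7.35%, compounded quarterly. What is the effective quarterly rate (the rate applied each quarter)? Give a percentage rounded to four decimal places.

With a nominal annual rate compounded quarterly, the periodic rate is the nominal rate divided by 4.
i = 0.0735 / 4 = 0.0183750 = 1.8375%.

1.8375%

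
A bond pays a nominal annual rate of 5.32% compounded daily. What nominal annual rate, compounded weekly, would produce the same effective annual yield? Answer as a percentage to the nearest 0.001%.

5.322%

EAR = (1 + 0.0532/365)^365 − 1 = 0.054636.
Solve (1 + r/52)^52 = 1.054636: r/52 = 1.054636^(1/52) − 1 = 0.001024, so r = 0.053223 = 5.322%.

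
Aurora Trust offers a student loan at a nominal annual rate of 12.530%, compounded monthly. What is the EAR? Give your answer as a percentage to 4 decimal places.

EAR = (1 + 0.12530/12)^12 − 1.
= 1.132752 − 1 = 13.2752%.

13.2752%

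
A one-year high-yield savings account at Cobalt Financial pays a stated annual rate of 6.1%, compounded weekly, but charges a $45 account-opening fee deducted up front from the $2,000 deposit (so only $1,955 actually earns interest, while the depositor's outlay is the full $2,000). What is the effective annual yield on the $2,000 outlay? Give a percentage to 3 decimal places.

3.895%

Value after one year: 1,955 × (1 + 0.061/52)^52 = 1,955 × 1.062861 = $2,077.89.
Effective yield on the $2,000 outlay: 2,077.89 / 2,000 − 1 = 0.038947 = 3.895%.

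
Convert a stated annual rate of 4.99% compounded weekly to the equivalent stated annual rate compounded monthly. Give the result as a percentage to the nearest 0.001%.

EAR = (1 + 0.0499/52)^52 − 1 = 0.051141.
Solve (1 + r/12)^12 = 1.051141: r/12 = 1.051141^(1/12) − 1 = 0.004165, so r = 0.049980 = 4.998%.

4.998%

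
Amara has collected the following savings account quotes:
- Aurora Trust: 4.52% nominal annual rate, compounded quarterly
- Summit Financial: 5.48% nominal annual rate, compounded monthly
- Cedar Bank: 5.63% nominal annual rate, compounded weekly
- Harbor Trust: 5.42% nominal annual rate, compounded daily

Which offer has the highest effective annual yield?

Aurora Trust: (1 + 0.0452/4)^4 − 1 = 4.597%
Summit Financial: (1 + 0.0548/12)^12 − 1 = 5.620%
Cedar Bank: (1 + 0.0563/52)^52 − 1 = 5.788%
Harbor Trust: (1 + 0.0542/365)^365 − 1 = 5.569%
The highest effective annual rate is Cedar Bank at 5.788%.

Cedar Bank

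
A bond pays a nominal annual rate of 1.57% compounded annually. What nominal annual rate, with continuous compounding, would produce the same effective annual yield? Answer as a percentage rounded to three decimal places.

Compounded annually, EAR = nominal = 0.015700.
Equivalent continuous rate: r = ln(1 + 0.015700) = 0.015578 = 1.558%.

1.558%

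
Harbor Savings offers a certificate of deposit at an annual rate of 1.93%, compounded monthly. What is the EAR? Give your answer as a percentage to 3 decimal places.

EAR = (1 + 0.0193/12)^12 − 1.
= 1.019472 − 1 = 1.947%.

1.947%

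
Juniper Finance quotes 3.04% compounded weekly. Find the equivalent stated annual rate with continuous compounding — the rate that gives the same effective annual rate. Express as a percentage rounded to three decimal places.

EAR = (1 + 0.0304/52)^52 − 1 = 0.030858.
Equivalent continuous rate: r = ln(1 + 0.030858) = 0.030391 = 3.039%.

3.039%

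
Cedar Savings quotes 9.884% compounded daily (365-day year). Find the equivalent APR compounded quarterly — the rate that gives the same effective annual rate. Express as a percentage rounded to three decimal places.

EAR = (1 + 0.09884/365)^365 − 1 = 0.103875.
Solve (1 + r/4)^4 = 1.103875: r/4 = 1.103875^(1/4) − 1 = 0.025014, so r = 0.100058 = 10.006%.

10.006%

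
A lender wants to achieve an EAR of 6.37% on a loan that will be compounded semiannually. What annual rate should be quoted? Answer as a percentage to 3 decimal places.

6.272%

(1 + r/2)^2 − 1 = 0.0637, so 1 + r/2 = 1.0637^(1/2).
r/2 = 0.031358, so r = 0.062717 = 6.272%.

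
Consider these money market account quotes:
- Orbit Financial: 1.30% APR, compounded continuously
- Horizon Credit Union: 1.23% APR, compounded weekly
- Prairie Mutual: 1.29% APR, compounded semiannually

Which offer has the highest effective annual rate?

Orbit Financial

Orbit Financial: e^0.0130 − 1 = 1.308%
Horizon Credit Union: (1 + 0.0123/52)^52 − 1 = 1.237%
Prairie Mutual: (1 + 0.0129/2)^2 − 1 = 1.294%
The highest effective annual rate is Orbit Financial at 1.308%.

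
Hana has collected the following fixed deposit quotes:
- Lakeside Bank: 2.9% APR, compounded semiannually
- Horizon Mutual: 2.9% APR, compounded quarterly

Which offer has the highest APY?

Horizon Mutual

Lakeside Bank: (1 + 0.029/2)^2 − 1 = 2.921%
Horizon Mutual: (1 + 0.029/4)^4 − 1 = 2.932%
The highest effective annual rate is Horizon Mutual at 2.932%.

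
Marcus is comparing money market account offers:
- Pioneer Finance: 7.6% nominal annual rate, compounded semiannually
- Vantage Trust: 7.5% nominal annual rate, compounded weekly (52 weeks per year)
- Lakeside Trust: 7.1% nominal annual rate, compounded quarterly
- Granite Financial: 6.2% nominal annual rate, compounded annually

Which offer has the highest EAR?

Vantage Trust

Pioneer Finance: (1 + 0.076/2)^2 − 1 = 7.744%
Vantage Trust: (1 + 0.075/52)^52 − 1 = 7.783%
Lakeside Trust: (1 + 0.071/4)^4 − 1 = 7.291%
Granite Financial: compounded annually, EAR = 6.200%
The highest effective annual rate is Vantage Trust at 7.783%.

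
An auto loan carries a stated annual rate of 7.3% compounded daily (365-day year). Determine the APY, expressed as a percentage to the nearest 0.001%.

7.572%

EAR = (1 + 0.073/365)^365 − 1.
= 1.075723 − 1 = 7.572%.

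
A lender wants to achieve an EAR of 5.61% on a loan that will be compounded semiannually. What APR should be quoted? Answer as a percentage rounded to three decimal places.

(1 + r/2)^2 − 1 = 0.0561, so 1 + r/2 = 1.0561^(1/2).
r/2 = 0.027667, so r = 0.055335 = 5.533%.

5.533%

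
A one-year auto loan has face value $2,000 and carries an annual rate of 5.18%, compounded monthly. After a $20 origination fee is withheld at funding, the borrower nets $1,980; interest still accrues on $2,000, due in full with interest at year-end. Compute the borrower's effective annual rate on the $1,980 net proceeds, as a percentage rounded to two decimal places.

6.37%

Amount owed after one year: 2,000 × (1 + 0.0518/12)^12 = 2,000 × 1.053048 = $2,106.10.
Effective rate on net proceeds: 2,106.10 / 1,980 − 1 = 0.063685 = 6.37%.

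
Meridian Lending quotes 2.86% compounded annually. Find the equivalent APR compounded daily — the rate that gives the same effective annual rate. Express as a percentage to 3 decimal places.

Compounded annually, EAR = nominal = 0.028600.
Solve (1 + r/365)^365 = 1.028600: r/365 = 1.028600^(1/365) − 1 = 0.000077, so r = 0.028200 = 2.820%.

2.820%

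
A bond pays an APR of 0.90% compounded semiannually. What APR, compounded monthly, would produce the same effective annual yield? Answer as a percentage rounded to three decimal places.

EAR = (1 + 0.0090/2)^2 − 1 = 0.009020.
Solve (1 + r/12)^12 = 1.009020: r/12 = 1.009020^(1/12) − 1 = 0.000749, so r = 0.008983 = 0.898%.

0.898%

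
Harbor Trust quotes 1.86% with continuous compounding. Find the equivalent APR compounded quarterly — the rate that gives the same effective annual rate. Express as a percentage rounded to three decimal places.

1.864%

EAR under continuous compounding: e^0.0186 − 1 = 0.018774.
Solve (1 + r/4)^4 = 1.018774: r/4 = 1.018774^(1/4) − 1 = 0.004661, so r = 0.018643 = 1.864%.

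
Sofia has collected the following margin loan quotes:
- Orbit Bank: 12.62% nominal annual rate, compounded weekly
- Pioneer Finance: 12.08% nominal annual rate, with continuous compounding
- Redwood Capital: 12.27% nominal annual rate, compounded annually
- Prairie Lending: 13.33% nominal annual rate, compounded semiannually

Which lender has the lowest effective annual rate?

Orbit Bank: (1 + 0.1262/52)^52 − 1 = 13.434%
Pioneer Finance: e^0.1208 − 1 = 12.840%
Redwood Capital: compounded annually, EAR = 12.270%
Prairie Lending: (1 + 0.1333/2)^2 − 1 = 13.774%
The lowest effective annual rate is Redwood Capital at 12.270%.

Redwood Capital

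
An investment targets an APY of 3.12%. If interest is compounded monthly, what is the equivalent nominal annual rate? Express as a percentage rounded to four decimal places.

(1 + r/12)^12 − 1 = 0.0312, so 1 + r/12 = 1.0312^(1/12).
r/12 = 0.002564, so r = 0.030763 = 3.0763%.

3.0763%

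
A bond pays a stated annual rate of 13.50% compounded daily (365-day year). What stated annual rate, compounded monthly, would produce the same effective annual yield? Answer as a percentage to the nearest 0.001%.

13.574%

EAR = (1 + 0.1350/365)^365 − 1 = 0.144508.
Solve (1 + r/12)^12 = 1.144508: r/12 = 1.144508^(1/12) − 1 = 0.011311, so r = 0.135737 = 13.574%.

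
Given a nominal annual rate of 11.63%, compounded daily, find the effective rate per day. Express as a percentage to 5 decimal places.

With a nominal annual rate compounded daily, the periodic rate is the nominal rate divided by 365.
i = 0.1163 / 365 = 0.0003186 = 0.03186%.

0.03186%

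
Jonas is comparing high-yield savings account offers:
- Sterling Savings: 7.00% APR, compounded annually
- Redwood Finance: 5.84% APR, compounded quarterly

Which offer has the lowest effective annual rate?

Sterling Savings: compounded annually, EAR = 7.000%
Redwood Finance: (1 + 0.0584/4)^4 − 1 = 5.969%
The lowest effective annual rate is Redwood Finance at 5.969%.

Redwood Finance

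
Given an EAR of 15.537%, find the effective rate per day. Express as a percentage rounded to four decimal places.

The per-day rate i satisfies (1 + i)^365 = 1 + 0.15537.
i = 1.15537^(1/365) − 1 = 0.0003958 = 0.0396%.

0.0396%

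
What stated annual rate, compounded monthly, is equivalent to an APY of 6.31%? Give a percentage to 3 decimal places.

6.135%

(1 + r/12)^12 − 1 = 0.0631, so 1 + r/12 = 1.0631^(1/12).
r/12 = 0.005112, so r = 0.061345 = 6.135%.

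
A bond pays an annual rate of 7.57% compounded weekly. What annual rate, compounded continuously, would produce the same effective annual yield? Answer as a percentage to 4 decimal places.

EAR = (1 + 0.0757/52)^52 − 1 = 0.078580.
Equivalent continuous rate: r = ln(1 + 0.078580) = 0.075645 = 7.5645%.

7.5645%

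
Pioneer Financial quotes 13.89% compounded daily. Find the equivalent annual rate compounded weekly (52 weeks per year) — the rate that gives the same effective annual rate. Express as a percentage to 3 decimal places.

EAR = (1 + 0.1389/365)^365 − 1 = 0.148979.
Solve (1 + r/52)^52 = 1.148979: r/52 = 1.148979^(1/52) − 1 = 0.002674, so r = 0.139059 = 13.906%.

13.906%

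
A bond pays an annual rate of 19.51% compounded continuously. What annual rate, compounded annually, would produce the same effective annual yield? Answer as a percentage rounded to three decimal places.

EAR under continuous compounding: e^0.1951 − 1 = 0.215433.
Compounded annually, the equivalent nominal rate is the EAR itself: 21.543%.

21.543%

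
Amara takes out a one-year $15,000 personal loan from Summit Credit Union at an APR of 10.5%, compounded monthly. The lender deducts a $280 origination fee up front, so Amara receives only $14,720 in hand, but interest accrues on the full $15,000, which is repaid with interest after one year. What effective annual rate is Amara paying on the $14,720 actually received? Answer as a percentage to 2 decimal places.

13.13%

Amount owed after one year: 15,000 × (1 + 0.105/12)^12 = 15,000 × 1.110203 = $16,653.05.
Effective rate on net proceeds: 16,653.05 / 14,720 − 1 = 0.131321 = 13.13%.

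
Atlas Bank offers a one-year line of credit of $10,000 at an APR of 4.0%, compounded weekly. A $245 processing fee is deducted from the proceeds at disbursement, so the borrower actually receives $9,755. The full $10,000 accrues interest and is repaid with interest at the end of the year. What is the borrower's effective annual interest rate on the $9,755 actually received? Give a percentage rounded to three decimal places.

6.693%

Amount owed after one year: 10,000 × (1 + 0.040/52)^52 = 10,000 × 1.040795 = $10,407.95.
Effective rate on net proceeds: 10,407.95 / 9,755 − 1 = 0.066935 = 6.693%.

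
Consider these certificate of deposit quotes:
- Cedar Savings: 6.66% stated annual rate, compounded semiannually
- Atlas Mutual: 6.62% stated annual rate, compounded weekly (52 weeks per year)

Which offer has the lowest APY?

Cedar Savings: (1 + 0.0666/2)^2 − 1 = 6.771%
Atlas Mutual: (1 + 0.0662/52)^52 − 1 = 6.840%
The lowest effective annual rate is Cedar Savings at 6.771%.

Cedar Savings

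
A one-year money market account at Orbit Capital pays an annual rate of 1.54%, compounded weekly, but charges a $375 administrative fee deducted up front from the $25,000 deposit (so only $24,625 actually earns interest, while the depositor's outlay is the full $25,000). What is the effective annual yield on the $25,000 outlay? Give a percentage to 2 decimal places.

0.03%

Value after one year: 24,625 × (1 + 0.0154/52)^52 = 24,625 × 1.015517 = $25,007.10.
Effective yield on the $25,000 outlay: 25,007.10 / 25,000 − 1 = 0.000284 = 0.03%.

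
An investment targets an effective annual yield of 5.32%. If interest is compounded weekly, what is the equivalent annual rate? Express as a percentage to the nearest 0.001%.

5.186%

(1 + r/52)^52 − 1 = 0.0532, so 1 + r/52 = 1.0532^(1/52).
r/52 = 0.000997, so r = 0.051859 = 5.186%.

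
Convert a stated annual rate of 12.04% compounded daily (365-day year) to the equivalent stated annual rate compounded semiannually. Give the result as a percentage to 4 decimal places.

EAR = (1 + 0.1204/365)^365 − 1 = 0.127926.
Solve (1 + r/2)^2 = 1.127926: r/2 = 1.127926^(1/2) − 1 = 0.062038, so r = 0.124077 = 12.4077%.

12.4077%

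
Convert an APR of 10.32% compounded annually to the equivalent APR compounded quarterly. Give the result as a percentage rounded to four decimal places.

Compounded annually, EAR = nominal = 0.103200.
Solve (1 + r/4)^4 = 1.103200: r/4 = 1.103200^(1/4) − 1 = 0.024858, so r = 0.099431 = 9.9431%.

9.9431%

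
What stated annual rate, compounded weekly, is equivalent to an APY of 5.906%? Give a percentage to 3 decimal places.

(1 + r/52)^52 − 1 = 0.05906, so 1 + r/52 = 1.05906^(1/52).
r/52 = 0.001104, so r = 0.057413 = 5.741%.

5.741%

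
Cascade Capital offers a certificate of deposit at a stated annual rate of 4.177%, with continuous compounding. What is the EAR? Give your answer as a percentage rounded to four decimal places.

With continuous compounding, EAR = e^0.04177 − 1.
e^0.04177 = 1.042655, so EAR = 0.042655 = 4.2655%.

4.2655%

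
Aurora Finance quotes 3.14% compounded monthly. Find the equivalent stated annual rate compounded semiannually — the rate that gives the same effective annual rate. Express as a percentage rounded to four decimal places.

3.1606%

EAR = (1 + 0.0314/12)^12 − 1 = 0.031856.
Solve (1 + r/2)^2 = 1.031856: r/2 = 1.031856^(1/2) − 1 = 0.015803, so r = 0.031606 = 3.1606%.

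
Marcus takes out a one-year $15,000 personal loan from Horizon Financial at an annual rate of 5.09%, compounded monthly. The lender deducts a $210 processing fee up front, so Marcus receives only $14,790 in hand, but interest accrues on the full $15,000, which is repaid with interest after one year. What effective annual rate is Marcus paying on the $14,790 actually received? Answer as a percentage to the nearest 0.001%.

Amount owed after one year: 15,000 × (1 + 0.0509/12)^12 = 15,000 × 1.052104 = $15,781.57.
Effective rate on net proceeds: 15,781.57 / 14,790 − 1 = 0.067043 = 6.704%.

6.704%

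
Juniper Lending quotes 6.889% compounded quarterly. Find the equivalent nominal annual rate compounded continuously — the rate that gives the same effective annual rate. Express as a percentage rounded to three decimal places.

EAR = (1 + 0.06889/4)^4 − 1 = 0.070690.
Equivalent continuous rate: r = ln(1 + 0.070690) = 0.068303 = 6.830%.

6.830%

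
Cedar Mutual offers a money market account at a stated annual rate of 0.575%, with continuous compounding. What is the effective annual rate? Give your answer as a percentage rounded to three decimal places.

0.577%

With continuous compounding, EAR = e^0.00575 − 1.
e^0.00575 = 1.005767, so EAR = 0.005767 = 0.577%.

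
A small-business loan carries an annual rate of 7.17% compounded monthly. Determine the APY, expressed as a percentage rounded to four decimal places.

EAR = (1 + 0.0717/12)^12 − 1.
= 1.074104 − 1 = 7.4104%.

7.4104%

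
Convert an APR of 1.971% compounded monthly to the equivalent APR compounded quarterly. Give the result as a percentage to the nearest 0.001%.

1.974%

EAR = (1 + 0.01971/12)^12 − 1 = 0.019889.
Solve (1 + r/4)^4 = 1.019889: r/4 = 1.019889^(1/4) − 1 = 0.004936, so r = 0.019742 = 1.974%.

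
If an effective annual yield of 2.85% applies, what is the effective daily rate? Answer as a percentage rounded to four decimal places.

0.0077%

The per-day rate i satisfies (1 + i)^365 = 1 + 0.0285.
i = 1.0285^(1/365) − 1 = 0.0000770 = 0.0077%.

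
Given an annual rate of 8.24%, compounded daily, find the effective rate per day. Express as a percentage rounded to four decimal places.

With a nominal annual rate compounded daily, the periodic rate is the nominal rate divided by 365.
i = 0.0824 / 365 = 0.0002258 = 0.0226%.

0.0226%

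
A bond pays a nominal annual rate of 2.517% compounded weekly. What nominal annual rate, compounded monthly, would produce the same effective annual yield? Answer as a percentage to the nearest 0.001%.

EAR = (1 + 0.02517/52)^52 − 1 = 0.025483.
Solve (1 + r/12)^12 = 1.025483: r/12 = 1.025483^(1/12) − 1 = 0.002099, so r = 0.025190 = 2.519%.

2.519%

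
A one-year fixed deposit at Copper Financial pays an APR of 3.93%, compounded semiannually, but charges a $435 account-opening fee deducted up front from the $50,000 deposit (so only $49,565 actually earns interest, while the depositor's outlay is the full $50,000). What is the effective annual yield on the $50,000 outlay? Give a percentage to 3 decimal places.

3.064%

Value after one year: 49,565 × (1 + 0.0393/2)^2 = 49,565 × 1.039686 = $51,532.04.
Effective yield on the $50,000 outlay: 51,532.04 / 50,000 − 1 = 0.030641 = 3.064%.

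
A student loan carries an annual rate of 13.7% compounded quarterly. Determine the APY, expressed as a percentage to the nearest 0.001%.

EAR = (1 + 0.137/4)^4 − 1.
= (1 + 0.034250)^4 − 1 = 1.144200 − 1 = 14.420%.

14.420%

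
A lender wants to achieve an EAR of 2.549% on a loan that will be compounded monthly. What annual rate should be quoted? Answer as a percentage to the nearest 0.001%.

(1 + r/12)^12 − 1 = 0.02549, so 1 + r/12 = 1.02549^(1/12).
r/12 = 0.002100, so r = 0.025197 = 2.520%.

2.520%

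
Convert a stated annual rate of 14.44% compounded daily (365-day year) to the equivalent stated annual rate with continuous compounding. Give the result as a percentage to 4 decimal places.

14.4371%

EAR = (1 + 0.1444/365)^365 − 1 = 0.155313.
Equivalent continuous rate: r = ln(1 + 0.155313) = 0.144371 = 14.4371%.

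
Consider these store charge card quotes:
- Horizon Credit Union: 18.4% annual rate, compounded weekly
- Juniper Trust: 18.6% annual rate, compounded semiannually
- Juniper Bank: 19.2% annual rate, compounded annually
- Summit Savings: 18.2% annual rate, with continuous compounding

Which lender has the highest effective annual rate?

Horizon Credit Union: (1 + 0.184/52)^52 − 1 = 20.163%
Juniper Trust: (1 + 0.186/2)^2 − 1 = 19.465%
Juniper Bank: compounded annually, EAR = 19.200%
Summit Savings: e^0.182 − 1 = 19.961%
The highest effective annual rate is Horizon Credit Union at 20.163%.

Horizon Credit Union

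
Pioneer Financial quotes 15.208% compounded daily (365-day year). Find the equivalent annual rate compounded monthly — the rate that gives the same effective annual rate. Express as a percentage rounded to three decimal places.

15.302%

EAR = (1 + 0.15208/365)^365 − 1 = 0.164216.
Solve (1 + r/12)^12 = 1.164216: r/12 = 1.164216^(1/12) − 1 = 0.012751, so r = 0.153016 = 15.302%.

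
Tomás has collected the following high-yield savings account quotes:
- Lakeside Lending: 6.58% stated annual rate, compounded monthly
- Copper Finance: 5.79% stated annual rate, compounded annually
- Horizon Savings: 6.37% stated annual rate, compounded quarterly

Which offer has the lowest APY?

Lakeside Lending: (1 + 0.0658/12)^12 − 1 = 6.782%
Copper Finance: compounded annually, EAR = 5.790%
Horizon Savings: (1 + 0.0637/4)^4 − 1 = 6.524%
The lowest effective annual rate is Copper Finance at 5.790%.

Copper Finance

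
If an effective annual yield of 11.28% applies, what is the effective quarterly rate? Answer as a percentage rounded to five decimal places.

The per-quarter rate i satisfies (1 + i)^4 = 1 + 0.1128.
i = 1.1128^(1/4) − 1 = 0.0270800 = 2.70800%.

2.70800%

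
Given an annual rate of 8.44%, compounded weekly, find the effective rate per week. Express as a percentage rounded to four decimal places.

0.1623%

With a nominal annual rate compounded weekly, the periodic rate is the nominal rate divided by 52.
i = 0.0844 / 52 = 0.0016231 = 0.1623%.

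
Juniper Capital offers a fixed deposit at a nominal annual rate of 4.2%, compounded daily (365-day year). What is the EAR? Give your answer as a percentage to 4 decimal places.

4.2892%

EAR = (1 + 0.042/365)^365 − 1.
= 1.042892 − 1 = 4.2892%.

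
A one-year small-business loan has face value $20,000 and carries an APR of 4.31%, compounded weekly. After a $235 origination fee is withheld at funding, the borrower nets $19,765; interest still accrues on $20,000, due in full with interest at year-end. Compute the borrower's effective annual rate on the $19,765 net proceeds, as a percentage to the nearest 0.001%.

5.644%

Amount owed after one year: 20,000 × (1 + 0.0431/52)^52 = 20,000 × 1.044024 = $20,880.47.
Effective rate on net proceeds: 20,880.47 / 19,765 − 1 = 0.056437 = 5.644%.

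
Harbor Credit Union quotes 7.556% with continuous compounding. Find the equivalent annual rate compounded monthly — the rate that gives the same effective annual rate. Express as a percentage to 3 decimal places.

EAR under continuous compounding: e^0.07556 − 1 = 0.078488.
Solve (1 + r/12)^12 = 1.078488: r/12 = 1.078488^(1/12) − 1 = 0.006317, so r = 0.075798 = 7.580%.

7.580%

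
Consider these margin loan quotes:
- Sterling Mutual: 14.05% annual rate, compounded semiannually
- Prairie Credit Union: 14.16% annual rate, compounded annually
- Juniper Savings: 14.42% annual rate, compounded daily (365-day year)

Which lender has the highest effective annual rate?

Juniper Savings

Sterling Mutual: (1 + 0.1405/2)^2 − 1 = 14.544%
Prairie Credit Union: compounded annually, EAR = 14.160%
Juniper Savings: (1 + 0.1442/365)^365 − 1 = 15.508%
The highest effective annual rate is Juniper Savings at 15.508%.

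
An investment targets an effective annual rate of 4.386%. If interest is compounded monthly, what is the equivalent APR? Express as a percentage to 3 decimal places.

(1 + r/12)^12 − 1 = 0.04386, so 1 + r/12 = 1.04386^(1/12).
r/12 = 0.003584, so r = 0.043002 = 4.300%.

4.300%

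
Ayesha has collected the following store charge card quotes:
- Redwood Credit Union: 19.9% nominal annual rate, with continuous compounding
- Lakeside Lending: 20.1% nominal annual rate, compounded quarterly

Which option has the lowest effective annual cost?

Lakeside Lending

Redwood Credit Union: e^0.199 − 1 = 22.018%
Lakeside Lending: (1 + 0.201/4)^4 − 1 = 21.666%
The lowest effective annual rate is Lakeside Lending at 21.666%.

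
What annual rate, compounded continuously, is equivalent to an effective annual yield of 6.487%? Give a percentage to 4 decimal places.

Continuous: nominal r satisfies e^r − 1 = 0.06487.
r = ln(1 + 0.06487) = ln(1.06487) = 0.062853 = 6.2853%.

6.2853%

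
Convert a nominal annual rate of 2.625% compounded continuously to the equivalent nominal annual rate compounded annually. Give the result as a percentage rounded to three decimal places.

2.660%

EAR under continuous compounding: e^0.02625 − 1 = 0.026598.
Compounded annually, the equivalent nominal rate is the EAR itself: 2.660%.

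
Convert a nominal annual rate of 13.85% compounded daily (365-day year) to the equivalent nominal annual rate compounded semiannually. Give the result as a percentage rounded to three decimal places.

14.338%

EAR = (1 + 0.1385/365)^365 − 1 = 0.148520.
Solve (1 + r/2)^2 = 1.148520: r/2 = 1.148520^(1/2) − 1 = 0.071690, so r = 0.143380 = 14.338%.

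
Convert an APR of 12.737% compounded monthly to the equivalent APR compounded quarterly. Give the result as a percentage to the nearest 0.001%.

EAR = (1 + 0.12737/12)^12 − 1 = 0.135075.
Solve (1 + r/4)^4 = 1.135075: r/4 = 1.135075^(1/4) − 1 = 0.032182, so r = 0.128727 = 12.873%.

12.873%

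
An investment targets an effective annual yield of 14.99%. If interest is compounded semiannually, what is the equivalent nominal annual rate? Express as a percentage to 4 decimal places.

(1 + r/2)^2 − 1 = 0.1499, so 1 + r/2 = 1.1499^(1/2).
r/2 = 0.072334, so r = 0.144668 = 14.4668%.

14.4668%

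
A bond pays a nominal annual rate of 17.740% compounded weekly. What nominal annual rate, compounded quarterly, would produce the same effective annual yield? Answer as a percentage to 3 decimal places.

EAR = (1 + 0.17740/52)^52 − 1 = 0.193748.
Solve (1 + r/4)^4 = 1.193748: r/4 = 1.193748^(1/4) − 1 = 0.045269, so r = 0.181077 = 18.108%.

18.108%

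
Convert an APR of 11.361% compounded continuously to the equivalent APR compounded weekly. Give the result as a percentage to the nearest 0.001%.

EAR under continuous compounding: e^0.11361 − 1 = 0.120315.
Solve (1 + r/52)^52 = 1.120315: r/52 = 1.120315^(1/52) − 1 = 0.002187, so r = 0.113734 = 11.373%.

11.373%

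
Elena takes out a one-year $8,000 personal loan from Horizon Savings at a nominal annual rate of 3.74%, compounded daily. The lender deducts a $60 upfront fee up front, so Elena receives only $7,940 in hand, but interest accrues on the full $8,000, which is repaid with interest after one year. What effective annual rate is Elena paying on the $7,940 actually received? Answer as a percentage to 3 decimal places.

Amount owed after one year: 8,000 × (1 + 0.0374/365)^365 = 8,000 × 1.038106 = $8,304.85.
Effective rate on net proceeds: 8,304.85 / 7,940 − 1 = 0.045951 = 4.595%.

4.595%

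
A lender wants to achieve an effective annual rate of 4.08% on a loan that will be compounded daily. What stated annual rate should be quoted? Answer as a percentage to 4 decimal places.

3.9992%

(1 + r/365)^365 − 1 = 0.0408, so 1 + r/365 = 1.0408^(1/365).
r/365 = 0.000110, so r = 0.039992 = 3.9992%.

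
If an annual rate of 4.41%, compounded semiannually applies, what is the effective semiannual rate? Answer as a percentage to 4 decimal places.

With a nominal annual rate compounded semiannually, the periodic rate is the nominal rate divided by 2.
i = 0.0441 / 2 = 0.0220500 = 2.2050%.

2.2050%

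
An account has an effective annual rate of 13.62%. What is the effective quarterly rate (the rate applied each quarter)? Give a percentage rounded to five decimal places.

3.24373%

The per-quarter rate i satisfies (1 + i)^4 = 1 + 0.1362.
i = 1.1362^(1/4) − 1 = 0.0324373 = 3.24373%.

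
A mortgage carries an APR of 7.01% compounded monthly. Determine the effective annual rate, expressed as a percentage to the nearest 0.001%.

EAR = (1 + 0.0701/12)^12 − 1.
= (1 + 0.005842)^12 − 1 = 1.072397 − 1 = 7.240%.

7.240%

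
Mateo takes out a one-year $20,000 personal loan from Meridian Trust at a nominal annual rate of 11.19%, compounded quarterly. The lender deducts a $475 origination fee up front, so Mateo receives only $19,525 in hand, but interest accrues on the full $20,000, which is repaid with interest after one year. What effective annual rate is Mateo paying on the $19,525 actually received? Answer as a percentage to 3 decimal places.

14.385%

Amount owed after one year: 20,000 × (1 + 0.1119/4)^4 = 20,000 × 1.116684 = $22,333.68.
Effective rate on net proceeds: 22,333.68 / 19,525 − 1 = 0.143850 = 14.385%.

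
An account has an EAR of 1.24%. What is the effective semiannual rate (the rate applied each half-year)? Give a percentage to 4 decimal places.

The per-half-year rate i satisfies (1 + i)^2 = 1 + 0.0124.
i = 1.0124^(1/2) − 1 = 0.0061809 = 0.6181%.

0.6181%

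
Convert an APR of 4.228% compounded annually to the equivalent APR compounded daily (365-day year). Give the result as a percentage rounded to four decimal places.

4.1413%

Compounded annually, EAR = nominal = 0.042280.
Solve (1 + r/365)^365 = 1.042280: r/365 = 1.042280^(1/365) − 1 = 0.000113, so r = 0.041413 = 4.1413%.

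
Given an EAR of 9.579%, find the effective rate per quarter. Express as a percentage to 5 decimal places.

The per-quarter rate i satisfies (1 + i)^4 = 1 + 0.09579.
i = 1.09579^(1/4) − 1 = 0.0231324 = 2.31324%.

2.31324%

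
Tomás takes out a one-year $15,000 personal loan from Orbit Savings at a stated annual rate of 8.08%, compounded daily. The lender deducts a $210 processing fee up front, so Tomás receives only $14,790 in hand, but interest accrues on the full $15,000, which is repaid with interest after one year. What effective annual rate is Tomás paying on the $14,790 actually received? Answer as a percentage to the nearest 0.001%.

9.954%

Amount owed after one year: 15,000 × (1 + 0.0808/365)^365 = 15,000 × 1.084144 = $16,262.17.
Effective rate on net proceeds: 16,262.17 / 14,790 − 1 = 0.099538 = 9.954%.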